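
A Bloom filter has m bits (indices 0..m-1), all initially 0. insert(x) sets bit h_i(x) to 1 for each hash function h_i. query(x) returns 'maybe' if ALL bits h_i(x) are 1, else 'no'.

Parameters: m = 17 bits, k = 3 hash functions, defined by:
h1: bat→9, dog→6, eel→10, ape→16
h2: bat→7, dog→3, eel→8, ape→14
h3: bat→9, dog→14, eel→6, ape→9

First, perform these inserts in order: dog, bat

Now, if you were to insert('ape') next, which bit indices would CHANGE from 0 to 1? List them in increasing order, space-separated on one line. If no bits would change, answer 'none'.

Answer: 16

Derivation:
Start: bits=00000000000000000
After insert 'dog': sets bits 3 6 14 -> bits=00010010000000100
After insert 'bat': sets bits 7 9 -> bits=00010011010000100
insert 'ape' would touch bits 9 14 16; currently bit9=1, bit14=1, bit16=0
Bits that are 0 among those (would change 0->1): 16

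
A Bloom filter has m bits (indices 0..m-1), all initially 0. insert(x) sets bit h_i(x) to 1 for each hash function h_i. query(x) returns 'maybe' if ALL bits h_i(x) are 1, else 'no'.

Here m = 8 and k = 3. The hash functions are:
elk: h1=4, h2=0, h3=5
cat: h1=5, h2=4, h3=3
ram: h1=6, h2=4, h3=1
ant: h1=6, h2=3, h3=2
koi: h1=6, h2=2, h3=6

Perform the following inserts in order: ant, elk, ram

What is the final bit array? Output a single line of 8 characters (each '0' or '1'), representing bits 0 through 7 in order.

Start: bits=00000000
After insert 'ant': sets bits 2 3 6 -> bits=00110010
After insert 'elk': sets bits 0 4 5 -> bits=10111110
After insert 'ram': sets bits 1 4 6 -> bits=11111110

Answer: 11111110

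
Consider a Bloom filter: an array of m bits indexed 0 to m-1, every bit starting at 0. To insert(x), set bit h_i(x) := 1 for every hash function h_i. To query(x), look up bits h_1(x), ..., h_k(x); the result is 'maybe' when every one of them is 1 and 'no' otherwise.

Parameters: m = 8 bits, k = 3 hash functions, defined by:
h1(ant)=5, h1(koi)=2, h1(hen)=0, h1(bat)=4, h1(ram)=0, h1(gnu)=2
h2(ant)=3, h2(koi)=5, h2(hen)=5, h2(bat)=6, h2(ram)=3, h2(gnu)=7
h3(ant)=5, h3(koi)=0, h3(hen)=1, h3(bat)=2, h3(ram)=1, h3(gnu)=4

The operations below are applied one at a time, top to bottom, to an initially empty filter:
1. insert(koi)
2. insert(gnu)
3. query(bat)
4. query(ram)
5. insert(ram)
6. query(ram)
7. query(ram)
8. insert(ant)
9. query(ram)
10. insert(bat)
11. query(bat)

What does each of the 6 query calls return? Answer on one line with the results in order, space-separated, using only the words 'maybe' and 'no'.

Start: bits=00000000
Op 1: insert koi -> sets bits 0 2 5 -> bits=10100100
Op 2: insert gnu -> sets bits 2 4 7 -> bits=10101101
Op 3: query bat -> checks bit2=1, bit4=1, bit6=0 (has a 0) -> no
Op 4: query ram -> checks bit0=1, bit1=0, bit3=0 (has a 0) -> no
Op 5: insert ram -> sets bits 0 1 3 -> bits=11111101
Op 6: query ram -> checks bit0=1, bit1=1, bit3=1 (all 1) -> maybe
Op 7: query ram -> checks bit0=1, bit1=1, bit3=1 (all 1) -> maybe
Op 8: insert ant -> sets bits 3 5 -> bits=11111101
Op 9: query ram -> checks bit0=1, bit1=1, bit3=1 (all 1) -> maybe
Op 10: insert bat -> sets bits 2 4 6 -> bits=11111111
Op 11: query bat -> checks bit2=1, bit4=1, bit6=1 (all 1) -> maybe
Query results in order: no no maybe maybe maybe maybe

Answer: no no maybe maybe maybe maybe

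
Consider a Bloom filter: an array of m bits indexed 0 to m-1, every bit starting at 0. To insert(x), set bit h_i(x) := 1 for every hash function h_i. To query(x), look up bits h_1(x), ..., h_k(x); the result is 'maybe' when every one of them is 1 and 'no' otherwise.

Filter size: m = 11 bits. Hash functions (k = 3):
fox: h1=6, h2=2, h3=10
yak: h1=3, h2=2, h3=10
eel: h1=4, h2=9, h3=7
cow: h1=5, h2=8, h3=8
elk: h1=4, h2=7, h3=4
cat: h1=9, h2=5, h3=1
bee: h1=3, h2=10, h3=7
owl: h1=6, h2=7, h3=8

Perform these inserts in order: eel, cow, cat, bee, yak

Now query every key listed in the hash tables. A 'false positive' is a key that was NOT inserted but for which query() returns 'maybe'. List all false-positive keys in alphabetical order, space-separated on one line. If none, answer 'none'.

Start: bits=00000000000
After insert 'eel': sets bits 4 7 9 -> bits=00001001010
After insert 'cow': sets bits 5 8 -> bits=00001101110
After insert 'cat': sets bits 1 5 9 -> bits=01001101110
After insert 'bee': sets bits 3 7 10 -> bits=01011101111
After insert 'yak': sets bits 2 3 10 -> bits=01111101111
Not inserted: elk fox owl — query each against bits=01111101111:
query elk: checks bit4=1, bit7=1 (all 1) -> maybe => FALSE POSITIVE
query fox: checks bit2=1, bit6=0, bit10=1 (has a 0) -> no => not a false positive
query owl: checks bit6=0, bit7=1, bit8=1 (has a 0) -> no => not a false positive
False positives (alphabetical): elk

Answer: elk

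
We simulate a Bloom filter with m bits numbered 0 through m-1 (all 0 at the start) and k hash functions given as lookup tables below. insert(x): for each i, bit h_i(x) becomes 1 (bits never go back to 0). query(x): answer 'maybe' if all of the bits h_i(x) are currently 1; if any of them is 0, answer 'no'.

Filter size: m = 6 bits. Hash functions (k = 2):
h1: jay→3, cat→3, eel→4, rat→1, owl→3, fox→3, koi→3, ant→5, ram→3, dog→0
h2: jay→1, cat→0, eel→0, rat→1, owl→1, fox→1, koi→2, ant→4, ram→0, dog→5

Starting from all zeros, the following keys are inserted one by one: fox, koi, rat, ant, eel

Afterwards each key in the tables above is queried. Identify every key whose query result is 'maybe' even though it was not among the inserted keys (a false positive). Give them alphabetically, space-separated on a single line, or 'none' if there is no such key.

Answer: cat dog jay owl ram

Derivation:
Start: bits=000000
After insert 'fox': sets bits 1 3 -> bits=010100
After insert 'koi': sets bits 2 3 -> bits=011100
After insert 'rat': sets bits 1 -> bits=011100
After insert 'ant': sets bits 4 5 -> bits=011111
After insert 'eel': sets bits 0 4 -> bits=111111
Not inserted: cat dog jay owl ram — query each against bits=111111:
query cat: checks bit0=1, bit3=1 (all 1) -> maybe => FALSE POSITIVE
query dog: checks bit0=1, bit5=1 (all 1) -> maybe => FALSE POSITIVE
query jay: checks bit1=1, bit3=1 (all 1) -> maybe => FALSE POSITIVE
query owl: checks bit1=1, bit3=1 (all 1) -> maybe => FALSE POSITIVE
query ram: checks bit0=1, bit3=1 (all 1) -> maybe => FALSE POSITIVE
False positives (alphabetical): cat dog jay owl ram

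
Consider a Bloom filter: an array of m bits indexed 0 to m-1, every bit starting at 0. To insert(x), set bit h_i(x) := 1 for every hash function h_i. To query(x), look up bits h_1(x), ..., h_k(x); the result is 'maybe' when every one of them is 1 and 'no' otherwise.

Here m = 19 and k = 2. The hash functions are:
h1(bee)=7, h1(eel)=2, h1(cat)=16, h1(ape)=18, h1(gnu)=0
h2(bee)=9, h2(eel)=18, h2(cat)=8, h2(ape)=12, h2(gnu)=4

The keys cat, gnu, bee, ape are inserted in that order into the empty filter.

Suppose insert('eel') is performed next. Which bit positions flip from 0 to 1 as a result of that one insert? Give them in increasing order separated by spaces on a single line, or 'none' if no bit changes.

Answer: 2

Derivation:
Start: bits=0000000000000000000
After insert 'cat': sets bits 8 16 -> bits=0000000010000000100
After insert 'gnu': sets bits 0 4 -> bits=1000100010000000100
After insert 'bee': sets bits 7 9 -> bits=1000100111000000100
After insert 'ape': sets bits 12 18 -> bits=1000100111001000101
insert 'eel' would touch bits 2 18; currently bit2=0, bit18=1
Bits that are 0 among those (would change 0->1): 2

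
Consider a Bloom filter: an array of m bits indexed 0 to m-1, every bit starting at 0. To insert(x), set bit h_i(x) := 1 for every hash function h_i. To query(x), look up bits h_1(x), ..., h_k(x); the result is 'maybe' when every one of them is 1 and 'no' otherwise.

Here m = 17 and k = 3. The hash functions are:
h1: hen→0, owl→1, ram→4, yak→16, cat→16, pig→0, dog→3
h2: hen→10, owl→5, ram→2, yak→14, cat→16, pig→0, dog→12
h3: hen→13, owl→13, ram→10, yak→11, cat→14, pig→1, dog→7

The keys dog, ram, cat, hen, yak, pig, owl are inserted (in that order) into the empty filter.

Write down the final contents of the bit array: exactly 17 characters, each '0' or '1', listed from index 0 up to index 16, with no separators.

Answer: 11111101001111101

Derivation:
Start: bits=00000000000000000
After insert 'dog': sets bits 3 7 12 -> bits=00010001000010000
After insert 'ram': sets bits 2 4 10 -> bits=00111001001010000
After insert 'cat': sets bits 14 16 -> bits=00111001001010101
After insert 'hen': sets bits 0 10 13 -> bits=10111001001011101
After insert 'yak': sets bits 11 14 16 -> bits=10111001001111101
After insert 'pig': sets bits 0 1 -> bits=11111001001111101
After insert 'owl': sets bits 1 5 13 -> bits=11111101001111101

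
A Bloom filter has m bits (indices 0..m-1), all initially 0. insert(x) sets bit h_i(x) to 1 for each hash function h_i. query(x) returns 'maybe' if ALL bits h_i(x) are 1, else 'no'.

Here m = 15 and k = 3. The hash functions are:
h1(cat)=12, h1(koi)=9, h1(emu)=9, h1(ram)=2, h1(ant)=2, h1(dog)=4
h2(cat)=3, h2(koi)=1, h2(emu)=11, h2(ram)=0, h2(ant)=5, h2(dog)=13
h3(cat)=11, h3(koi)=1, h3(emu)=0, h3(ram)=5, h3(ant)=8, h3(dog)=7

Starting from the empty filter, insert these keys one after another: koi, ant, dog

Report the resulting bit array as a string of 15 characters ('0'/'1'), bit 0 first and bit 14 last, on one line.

Answer: 011011011100010

Derivation:
Start: bits=000000000000000
After insert 'koi': sets bits 1 9 -> bits=010000000100000
After insert 'ant': sets bits 2 5 8 -> bits=011001001100000
After insert 'dog': sets bits 4 7 13 -> bits=011011011100010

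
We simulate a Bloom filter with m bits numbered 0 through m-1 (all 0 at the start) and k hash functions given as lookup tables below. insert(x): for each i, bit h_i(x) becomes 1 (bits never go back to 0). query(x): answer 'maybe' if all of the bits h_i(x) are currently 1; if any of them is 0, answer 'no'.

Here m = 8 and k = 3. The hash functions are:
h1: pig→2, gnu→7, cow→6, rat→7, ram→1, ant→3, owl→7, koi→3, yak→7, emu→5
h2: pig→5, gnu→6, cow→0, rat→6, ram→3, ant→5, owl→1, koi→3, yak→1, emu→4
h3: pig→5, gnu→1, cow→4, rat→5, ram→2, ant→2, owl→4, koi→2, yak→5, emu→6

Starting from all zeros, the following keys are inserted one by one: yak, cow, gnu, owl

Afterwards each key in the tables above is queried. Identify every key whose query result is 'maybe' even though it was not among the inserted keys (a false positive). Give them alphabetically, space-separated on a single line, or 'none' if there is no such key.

Answer: emu rat

Derivation:
Start: bits=00000000
After insert 'yak': sets bits 1 5 7 -> bits=01000101
After insert 'cow': sets bits 0 4 6 -> bits=11001111
After insert 'gnu': sets bits 1 6 7 -> bits=11001111
After insert 'owl': sets bits 1 4 7 -> bits=11001111
Not inserted: ant emu koi pig ram rat — query each against bits=11001111:
query ant: checks bit2=0, bit3=0, bit5=1 (has a 0) -> no => not a false positive
query emu: checks bit4=1, bit5=1, bit6=1 (all 1) -> maybe => FALSE POSITIVE
query koi: checks bit2=0, bit3=0 (has a 0) -> no => not a false positive
query pig: checks bit2=0, bit5=1 (has a 0) -> no => not a false positive
query ram: checks bit1=1, bit2=0, bit3=0 (has a 0) -> no => not a false positive
query rat: checks bit5=1, bit6=1, bit7=1 (all 1) -> maybe => FALSE POSITIVE
False positives (alphabetical): emu rat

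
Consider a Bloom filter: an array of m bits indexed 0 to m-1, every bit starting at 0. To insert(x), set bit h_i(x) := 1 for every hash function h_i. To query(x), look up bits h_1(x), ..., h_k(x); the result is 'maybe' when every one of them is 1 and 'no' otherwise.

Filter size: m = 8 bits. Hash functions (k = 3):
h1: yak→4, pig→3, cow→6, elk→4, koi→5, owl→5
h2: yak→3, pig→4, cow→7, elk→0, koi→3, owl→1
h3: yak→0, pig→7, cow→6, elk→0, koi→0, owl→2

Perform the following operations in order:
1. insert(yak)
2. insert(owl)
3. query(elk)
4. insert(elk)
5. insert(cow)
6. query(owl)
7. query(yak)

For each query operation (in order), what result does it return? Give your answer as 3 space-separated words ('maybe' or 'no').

Start: bits=00000000
Op 1: insert yak -> sets bits 0 3 4 -> bits=10011000
Op 2: insert owl -> sets bits 1 2 5 -> bits=11111100
Op 3: query elk -> checks bit0=1, bit4=1 (all 1) -> maybe
Op 4: insert elk -> sets bits 0 4 -> bits=11111100
Op 5: insert cow -> sets bits 6 7 -> bits=11111111
Op 6: query owl -> checks bit1=1, bit2=1, bit5=1 (all 1) -> maybe
Op 7: query yak -> checks bit0=1, bit3=1, bit4=1 (all 1) -> maybe
Query results in order: maybe maybe maybe

Answer: maybe maybe maybe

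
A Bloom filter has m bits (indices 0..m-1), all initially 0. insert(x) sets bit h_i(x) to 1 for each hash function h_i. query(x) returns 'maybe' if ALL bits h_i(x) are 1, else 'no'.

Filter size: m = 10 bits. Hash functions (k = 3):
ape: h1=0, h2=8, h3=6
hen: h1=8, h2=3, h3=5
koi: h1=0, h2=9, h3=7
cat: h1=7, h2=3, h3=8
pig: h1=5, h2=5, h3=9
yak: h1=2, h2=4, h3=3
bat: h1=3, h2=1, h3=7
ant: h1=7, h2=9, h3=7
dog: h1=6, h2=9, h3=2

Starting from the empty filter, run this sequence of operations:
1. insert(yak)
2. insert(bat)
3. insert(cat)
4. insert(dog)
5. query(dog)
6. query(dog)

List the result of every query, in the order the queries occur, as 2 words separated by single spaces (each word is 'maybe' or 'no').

Answer: maybe maybe

Derivation:
Start: bits=0000000000
Op 1: insert yak -> sets bits 2 3 4 -> bits=0011100000
Op 2: insert bat -> sets bits 1 3 7 -> bits=0111100100
Op 3: insert cat -> sets bits 3 7 8 -> bits=0111100110
Op 4: insert dog -> sets bits 2 6 9 -> bits=0111101111
Op 5: query dog -> checks bit2=1, bit6=1, bit9=1 (all 1) -> maybe
Op 6: query dog -> checks bit2=1, bit6=1, bit9=1 (all 1) -> maybe
Query results in order: maybe maybe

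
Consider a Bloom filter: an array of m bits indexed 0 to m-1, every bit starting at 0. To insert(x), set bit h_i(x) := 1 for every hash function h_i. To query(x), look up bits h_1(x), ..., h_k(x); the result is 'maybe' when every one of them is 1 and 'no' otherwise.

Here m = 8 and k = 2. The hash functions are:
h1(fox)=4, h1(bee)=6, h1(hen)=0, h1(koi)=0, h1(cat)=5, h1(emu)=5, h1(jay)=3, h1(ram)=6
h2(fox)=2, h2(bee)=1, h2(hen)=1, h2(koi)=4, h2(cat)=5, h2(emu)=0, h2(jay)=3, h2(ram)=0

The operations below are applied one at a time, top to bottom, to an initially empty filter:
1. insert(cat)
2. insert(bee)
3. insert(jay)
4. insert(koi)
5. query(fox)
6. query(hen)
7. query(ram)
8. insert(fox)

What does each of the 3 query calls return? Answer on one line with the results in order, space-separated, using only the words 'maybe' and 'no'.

Answer: no maybe maybe

Derivation:
Start: bits=00000000
Op 1: insert cat -> sets bits 5 -> bits=00000100
Op 2: insert bee -> sets bits 1 6 -> bits=01000110
Op 3: insert jay -> sets bits 3 -> bits=01010110
Op 4: insert koi -> sets bits 0 4 -> bits=11011110
Op 5: query fox -> checks bit2=0, bit4=1 (has a 0) -> no
Op 6: query hen -> checks bit0=1, bit1=1 (all 1) -> maybe
Op 7: query ram -> checks bit0=1, bit6=1 (all 1) -> maybe
Op 8: insert fox -> sets bits 2 4 -> bits=11111110
Query results in order: no maybe maybe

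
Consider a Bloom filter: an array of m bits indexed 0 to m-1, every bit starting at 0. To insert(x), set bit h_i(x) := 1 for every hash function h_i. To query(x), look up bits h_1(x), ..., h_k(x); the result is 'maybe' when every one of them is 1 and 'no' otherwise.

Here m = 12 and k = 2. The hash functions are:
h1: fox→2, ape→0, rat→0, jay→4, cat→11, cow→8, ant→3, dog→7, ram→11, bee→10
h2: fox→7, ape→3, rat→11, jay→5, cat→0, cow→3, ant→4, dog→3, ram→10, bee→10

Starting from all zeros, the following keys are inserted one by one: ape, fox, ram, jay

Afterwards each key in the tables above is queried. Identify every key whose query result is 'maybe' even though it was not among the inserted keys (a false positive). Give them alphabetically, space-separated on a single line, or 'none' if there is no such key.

Answer: ant bee cat dog rat

Derivation:
Start: bits=000000000000
After insert 'ape': sets bits 0 3 -> bits=100100000000
After insert 'fox': sets bits 2 7 -> bits=101100010000
After insert 'ram': sets bits 10 11 -> bits=101100010011
After insert 'jay': sets bits 4 5 -> bits=101111010011
Not inserted: ant bee cat cow dog rat — query each against bits=101111010011:
query ant: checks bit3=1, bit4=1 (all 1) -> maybe => FALSE POSITIVE
query bee: checks bit10=1 (all 1) -> maybe => FALSE POSITIVE
query cat: checks bit0=1, bit11=1 (all 1) -> maybe => FALSE POSITIVE
query cow: checks bit3=1, bit8=0 (has a 0) -> no => not a false positive
query dog: checks bit3=1, bit7=1 (all 1) -> maybe => FALSE POSITIVE
query rat: checks bit0=1, bit11=1 (all 1) -> maybe => FALSE POSITIVE
False positives (alphabetical): ant bee cat dog rat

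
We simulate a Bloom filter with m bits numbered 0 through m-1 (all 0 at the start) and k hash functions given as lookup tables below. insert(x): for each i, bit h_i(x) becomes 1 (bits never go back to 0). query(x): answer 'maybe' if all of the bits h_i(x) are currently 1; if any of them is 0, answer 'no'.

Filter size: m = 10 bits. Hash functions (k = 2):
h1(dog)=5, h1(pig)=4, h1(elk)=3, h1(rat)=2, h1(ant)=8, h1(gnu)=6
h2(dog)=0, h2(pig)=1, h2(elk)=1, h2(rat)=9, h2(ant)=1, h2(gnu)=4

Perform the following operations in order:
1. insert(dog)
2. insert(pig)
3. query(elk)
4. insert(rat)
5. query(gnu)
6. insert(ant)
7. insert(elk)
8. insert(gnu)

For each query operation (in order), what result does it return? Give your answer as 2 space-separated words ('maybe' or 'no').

Answer: no no

Derivation:
Start: bits=0000000000
Op 1: insert dog -> sets bits 0 5 -> bits=1000010000
Op 2: insert pig -> sets bits 1 4 -> bits=1100110000
Op 3: query elk -> checks bit1=1, bit3=0 (has a 0) -> no
Op 4: insert rat -> sets bits 2 9 -> bits=1110110001
Op 5: query gnu -> checks bit4=1, bit6=0 (has a 0) -> no
Op 6: insert ant -> sets bits 1 8 -> bits=1110110011
Op 7: insert elk -> sets bits 1 3 -> bits=1111110011
Op 8: insert gnu -> sets bits 4 6 -> bits=1111111011
Query results in order: no no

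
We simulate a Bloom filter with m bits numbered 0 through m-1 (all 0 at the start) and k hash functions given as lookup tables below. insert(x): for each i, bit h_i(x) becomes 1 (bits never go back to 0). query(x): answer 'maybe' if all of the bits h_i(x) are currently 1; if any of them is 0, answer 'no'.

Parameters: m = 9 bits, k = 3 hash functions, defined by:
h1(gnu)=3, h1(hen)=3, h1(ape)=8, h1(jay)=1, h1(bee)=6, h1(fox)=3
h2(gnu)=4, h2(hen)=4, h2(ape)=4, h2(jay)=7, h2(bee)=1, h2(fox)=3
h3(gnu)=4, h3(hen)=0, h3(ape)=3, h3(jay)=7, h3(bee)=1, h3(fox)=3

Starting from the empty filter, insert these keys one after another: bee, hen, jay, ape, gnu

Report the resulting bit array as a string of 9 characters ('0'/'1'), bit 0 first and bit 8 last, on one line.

Answer: 110110111

Derivation:
Start: bits=000000000
After insert 'bee': sets bits 1 6 -> bits=010000100
After insert 'hen': sets bits 0 3 4 -> bits=110110100
After insert 'jay': sets bits 1 7 -> bits=110110110
After insert 'ape': sets bits 3 4 8 -> bits=110110111
After insert 'gnu': sets bits 3 4 -> bits=110110111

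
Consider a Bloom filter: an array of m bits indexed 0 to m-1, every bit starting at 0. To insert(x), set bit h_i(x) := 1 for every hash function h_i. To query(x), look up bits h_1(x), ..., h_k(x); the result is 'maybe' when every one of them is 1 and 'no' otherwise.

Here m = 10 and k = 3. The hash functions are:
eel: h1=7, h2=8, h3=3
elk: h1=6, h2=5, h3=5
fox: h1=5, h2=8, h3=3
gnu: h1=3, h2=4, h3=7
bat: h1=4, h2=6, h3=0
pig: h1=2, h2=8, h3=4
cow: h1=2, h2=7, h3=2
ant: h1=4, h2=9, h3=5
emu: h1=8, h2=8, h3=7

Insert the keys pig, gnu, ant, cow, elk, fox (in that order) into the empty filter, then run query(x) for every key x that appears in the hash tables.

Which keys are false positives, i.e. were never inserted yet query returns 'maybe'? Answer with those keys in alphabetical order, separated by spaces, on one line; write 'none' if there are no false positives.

Answer: eel emu

Derivation:
Start: bits=0000000000
After insert 'pig': sets bits 2 4 8 -> bits=0010100010
After insert 'gnu': sets bits 3 4 7 -> bits=0011100110
After insert 'ant': sets bits 4 5 9 -> bits=0011110111
After insert 'cow': sets bits 2 7 -> bits=0011110111
After insert 'elk': sets bits 5 6 -> bits=0011111111
After insert 'fox': sets bits 3 5 8 -> bits=0011111111
Not inserted: bat eel emu — query each against bits=0011111111:
query bat: checks bit0=0, bit4=1, bit6=1 (has a 0) -> no => not a false positive
query eel: checks bit3=1, bit7=1, bit8=1 (all 1) -> maybe => FALSE POSITIVE
query emu: checks bit7=1, bit8=1 (all 1) -> maybe => FALSE POSITIVE
False positives (alphabetical): eel emu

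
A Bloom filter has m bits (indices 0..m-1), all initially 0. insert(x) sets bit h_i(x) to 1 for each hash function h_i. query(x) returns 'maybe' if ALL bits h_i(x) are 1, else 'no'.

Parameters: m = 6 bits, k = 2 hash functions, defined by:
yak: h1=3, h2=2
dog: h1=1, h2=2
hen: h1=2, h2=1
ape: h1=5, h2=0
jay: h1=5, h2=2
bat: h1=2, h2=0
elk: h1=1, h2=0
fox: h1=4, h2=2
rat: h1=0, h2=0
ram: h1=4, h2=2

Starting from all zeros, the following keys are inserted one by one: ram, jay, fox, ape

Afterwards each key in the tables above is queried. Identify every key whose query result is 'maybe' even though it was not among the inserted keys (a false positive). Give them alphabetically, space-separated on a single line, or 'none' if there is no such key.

Answer: bat rat

Derivation:
Start: bits=000000
After insert 'ram': sets bits 2 4 -> bits=001010
After insert 'jay': sets bits 2 5 -> bits=001011
After insert 'fox': sets bits 2 4 -> bits=001011
After insert 'ape': sets bits 0 5 -> bits=101011
Not inserted: bat dog elk hen rat yak — query each against bits=101011:
query bat: checks bit0=1, bit2=1 (all 1) -> maybe => FALSE POSITIVE
query dog: checks bit1=0, bit2=1 (has a 0) -> no => not a false positive
query elk: checks bit0=1, bit1=0 (has a 0) -> no => not a false positive
query hen: checks bit1=0, bit2=1 (has a 0) -> no => not a false positive
query rat: checks bit0=1 (all 1) -> maybe => FALSE POSITIVE
query yak: checks bit2=1, bit3=0 (has a 0) -> no => not a false positive
False positives (alphabetical): bat rat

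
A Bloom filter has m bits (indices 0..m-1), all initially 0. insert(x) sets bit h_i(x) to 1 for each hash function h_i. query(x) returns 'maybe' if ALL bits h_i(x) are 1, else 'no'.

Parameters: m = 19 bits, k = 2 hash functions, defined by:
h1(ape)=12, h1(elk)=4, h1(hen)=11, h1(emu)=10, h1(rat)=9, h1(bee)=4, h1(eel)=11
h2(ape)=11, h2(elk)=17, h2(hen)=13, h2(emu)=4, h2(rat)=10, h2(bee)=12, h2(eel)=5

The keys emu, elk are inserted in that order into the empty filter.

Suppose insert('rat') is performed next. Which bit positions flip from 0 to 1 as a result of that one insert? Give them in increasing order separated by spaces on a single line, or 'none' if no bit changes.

Answer: 9

Derivation:
Start: bits=0000000000000000000
After insert 'emu': sets bits 4 10 -> bits=0000100000100000000
After insert 'elk': sets bits 4 17 -> bits=0000100000100000010
insert 'rat' would touch bits 9 10; currently bit9=0, bit10=1
Bits that are 0 among those (would change 0->1): 9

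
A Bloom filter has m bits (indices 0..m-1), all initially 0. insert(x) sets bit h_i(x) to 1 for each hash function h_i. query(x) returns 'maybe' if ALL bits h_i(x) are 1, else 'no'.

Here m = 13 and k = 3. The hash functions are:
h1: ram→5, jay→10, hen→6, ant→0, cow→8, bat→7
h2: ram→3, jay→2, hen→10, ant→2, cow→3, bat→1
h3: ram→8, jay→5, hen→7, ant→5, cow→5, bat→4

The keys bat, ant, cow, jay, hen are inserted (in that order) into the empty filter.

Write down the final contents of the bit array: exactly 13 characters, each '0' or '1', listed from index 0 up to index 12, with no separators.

Answer: 1111111110100

Derivation:
Start: bits=0000000000000
After insert 'bat': sets bits 1 4 7 -> bits=0100100100000
After insert 'ant': sets bits 0 2 5 -> bits=1110110100000
After insert 'cow': sets bits 3 5 8 -> bits=1111110110000
After insert 'jay': sets bits 2 5 10 -> bits=1111110110100
After insert 'hen': sets bits 6 7 10 -> bits=1111111110100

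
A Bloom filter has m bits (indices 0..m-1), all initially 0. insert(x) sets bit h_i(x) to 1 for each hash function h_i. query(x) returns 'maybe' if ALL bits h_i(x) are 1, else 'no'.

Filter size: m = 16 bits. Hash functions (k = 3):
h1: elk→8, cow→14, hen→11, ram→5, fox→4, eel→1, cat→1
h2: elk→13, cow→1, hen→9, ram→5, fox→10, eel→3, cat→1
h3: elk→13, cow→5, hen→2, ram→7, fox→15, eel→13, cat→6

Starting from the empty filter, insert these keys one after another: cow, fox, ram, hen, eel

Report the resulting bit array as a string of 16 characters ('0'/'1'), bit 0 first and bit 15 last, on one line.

Answer: 0111110101110111

Derivation:
Start: bits=0000000000000000
After insert 'cow': sets bits 1 5 14 -> bits=0100010000000010
After insert 'fox': sets bits 4 10 15 -> bits=0100110000100011
After insert 'ram': sets bits 5 7 -> bits=0100110100100011
After insert 'hen': sets bits 2 9 11 -> bits=0110110101110011
After insert 'eel': sets bits 1 3 13 -> bits=0111110101110111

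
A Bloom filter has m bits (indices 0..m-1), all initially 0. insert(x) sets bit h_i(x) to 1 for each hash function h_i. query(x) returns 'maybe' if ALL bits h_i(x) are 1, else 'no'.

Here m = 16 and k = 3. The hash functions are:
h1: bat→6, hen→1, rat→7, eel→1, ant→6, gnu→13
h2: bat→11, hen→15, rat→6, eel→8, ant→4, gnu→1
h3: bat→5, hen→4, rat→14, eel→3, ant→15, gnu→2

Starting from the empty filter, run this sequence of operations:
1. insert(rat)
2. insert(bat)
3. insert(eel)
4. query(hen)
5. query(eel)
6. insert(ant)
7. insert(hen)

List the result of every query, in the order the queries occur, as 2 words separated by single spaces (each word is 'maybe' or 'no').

Answer: no maybe

Derivation:
Start: bits=0000000000000000
Op 1: insert rat -> sets bits 6 7 14 -> bits=0000001100000010
Op 2: insert bat -> sets bits 5 6 11 -> bits=0000011100010010
Op 3: insert eel -> sets bits 1 3 8 -> bits=0101011110010010
Op 4: query hen -> checks bit1=1, bit4=0, bit15=0 (has a 0) -> no
Op 5: query eel -> checks bit1=1, bit3=1, bit8=1 (all 1) -> maybe
Op 6: insert ant -> sets bits 4 6 15 -> bits=0101111110010011
Op 7: insert hen -> sets bits 1 4 15 -> bits=0101111110010011
Query results in order: no maybe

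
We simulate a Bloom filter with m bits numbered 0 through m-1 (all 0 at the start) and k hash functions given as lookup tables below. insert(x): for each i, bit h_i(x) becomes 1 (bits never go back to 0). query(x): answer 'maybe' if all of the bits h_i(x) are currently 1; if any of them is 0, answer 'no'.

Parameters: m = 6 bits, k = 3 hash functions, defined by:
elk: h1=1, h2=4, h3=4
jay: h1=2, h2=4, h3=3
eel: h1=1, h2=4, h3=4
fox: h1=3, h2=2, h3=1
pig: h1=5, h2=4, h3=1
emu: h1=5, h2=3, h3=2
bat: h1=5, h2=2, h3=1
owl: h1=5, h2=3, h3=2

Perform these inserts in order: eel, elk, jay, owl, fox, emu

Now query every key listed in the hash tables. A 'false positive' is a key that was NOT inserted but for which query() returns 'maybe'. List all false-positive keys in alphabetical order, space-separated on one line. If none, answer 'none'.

Start: bits=000000
After insert 'eel': sets bits 1 4 -> bits=010010
After insert 'elk': sets bits 1 4 -> bits=010010
After insert 'jay': sets bits 2 3 4 -> bits=011110
After insert 'owl': sets bits 2 3 5 -> bits=011111
After insert 'fox': sets bits 1 2 3 -> bits=011111
After insert 'emu': sets bits 2 3 5 -> bits=011111
Not inserted: bat pig — query each against bits=011111:
query bat: checks bit1=1, bit2=1, bit5=1 (all 1) -> maybe => FALSE POSITIVE
query pig: checks bit1=1, bit4=1, bit5=1 (all 1) -> maybe => FALSE POSITIVE
False positives (alphabetical): bat pig

Answer: bat pig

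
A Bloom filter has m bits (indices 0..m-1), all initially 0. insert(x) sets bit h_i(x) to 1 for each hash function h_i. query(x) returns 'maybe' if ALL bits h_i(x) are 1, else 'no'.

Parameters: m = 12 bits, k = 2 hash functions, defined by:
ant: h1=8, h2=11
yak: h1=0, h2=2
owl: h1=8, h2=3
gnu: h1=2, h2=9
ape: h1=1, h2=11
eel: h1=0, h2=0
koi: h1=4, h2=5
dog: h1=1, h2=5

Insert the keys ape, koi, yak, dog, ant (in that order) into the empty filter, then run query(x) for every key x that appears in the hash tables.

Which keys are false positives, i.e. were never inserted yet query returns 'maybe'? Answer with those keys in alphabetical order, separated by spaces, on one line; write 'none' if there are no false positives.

Answer: eel

Derivation:
Start: bits=000000000000
After insert 'ape': sets bits 1 11 -> bits=010000000001
After insert 'koi': sets bits 4 5 -> bits=010011000001
After insert 'yak': sets bits 0 2 -> bits=111011000001
After insert 'dog': sets bits 1 5 -> bits=111011000001
After insert 'ant': sets bits 8 11 -> bits=111011001001
Not inserted: eel gnu owl — query each against bits=111011001001:
query eel: checks bit0=1 (all 1) -> maybe => FALSE POSITIVE
query gnu: checks bit2=1, bit9=0 (has a 0) -> no => not a false positive
query owl: checks bit3=0, bit8=1 (has a 0) -> no => not a false positive
False positives (alphabetical): eel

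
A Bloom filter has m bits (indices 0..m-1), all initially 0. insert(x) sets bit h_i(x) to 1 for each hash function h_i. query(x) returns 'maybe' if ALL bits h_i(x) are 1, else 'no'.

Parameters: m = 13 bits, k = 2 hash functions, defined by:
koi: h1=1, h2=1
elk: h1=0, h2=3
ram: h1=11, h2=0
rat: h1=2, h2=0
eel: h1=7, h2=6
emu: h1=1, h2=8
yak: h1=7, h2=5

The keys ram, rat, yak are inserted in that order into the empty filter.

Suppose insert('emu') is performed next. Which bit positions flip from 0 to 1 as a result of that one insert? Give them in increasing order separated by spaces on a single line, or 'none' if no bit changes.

Answer: 1 8

Derivation:
Start: bits=0000000000000
After insert 'ram': sets bits 0 11 -> bits=1000000000010
After insert 'rat': sets bits 0 2 -> bits=1010000000010
After insert 'yak': sets bits 5 7 -> bits=1010010100010
insert 'emu' would touch bits 1 8; currently bit1=0, bit8=0
Bits that are 0 among those (would change 0->1): 1 8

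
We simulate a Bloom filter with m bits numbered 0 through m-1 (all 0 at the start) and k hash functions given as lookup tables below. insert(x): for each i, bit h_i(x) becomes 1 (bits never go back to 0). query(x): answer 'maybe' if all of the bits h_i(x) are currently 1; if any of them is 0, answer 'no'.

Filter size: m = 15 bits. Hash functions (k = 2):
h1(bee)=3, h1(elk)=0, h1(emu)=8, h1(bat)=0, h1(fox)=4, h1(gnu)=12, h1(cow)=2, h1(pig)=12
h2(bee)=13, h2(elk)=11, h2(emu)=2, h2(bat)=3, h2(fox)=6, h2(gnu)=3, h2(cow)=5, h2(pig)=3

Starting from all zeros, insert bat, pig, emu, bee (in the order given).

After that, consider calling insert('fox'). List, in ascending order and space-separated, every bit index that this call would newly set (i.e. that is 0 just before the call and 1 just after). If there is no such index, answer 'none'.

Start: bits=000000000000000
After insert 'bat': sets bits 0 3 -> bits=100100000000000
After insert 'pig': sets bits 3 12 -> bits=100100000000100
After insert 'emu': sets bits 2 8 -> bits=101100001000100
After insert 'bee': sets bits 3 13 -> bits=101100001000110
insert 'fox' would touch bits 4 6; currently bit4=0, bit6=0
Bits that are 0 among those (would change 0->1): 4 6

Answer: 4 6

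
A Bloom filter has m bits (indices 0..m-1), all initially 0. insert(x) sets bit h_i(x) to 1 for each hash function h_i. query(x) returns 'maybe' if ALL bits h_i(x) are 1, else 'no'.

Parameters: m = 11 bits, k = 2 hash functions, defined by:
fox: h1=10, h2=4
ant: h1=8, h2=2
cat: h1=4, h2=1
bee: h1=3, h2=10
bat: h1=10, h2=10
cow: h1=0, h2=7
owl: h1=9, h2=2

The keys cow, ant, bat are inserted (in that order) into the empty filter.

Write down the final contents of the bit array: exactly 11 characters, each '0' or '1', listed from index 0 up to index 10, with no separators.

Start: bits=00000000000
After insert 'cow': sets bits 0 7 -> bits=10000001000
After insert 'ant': sets bits 2 8 -> bits=10100001100
After insert 'bat': sets bits 10 -> bits=10100001101

Answer: 10100001101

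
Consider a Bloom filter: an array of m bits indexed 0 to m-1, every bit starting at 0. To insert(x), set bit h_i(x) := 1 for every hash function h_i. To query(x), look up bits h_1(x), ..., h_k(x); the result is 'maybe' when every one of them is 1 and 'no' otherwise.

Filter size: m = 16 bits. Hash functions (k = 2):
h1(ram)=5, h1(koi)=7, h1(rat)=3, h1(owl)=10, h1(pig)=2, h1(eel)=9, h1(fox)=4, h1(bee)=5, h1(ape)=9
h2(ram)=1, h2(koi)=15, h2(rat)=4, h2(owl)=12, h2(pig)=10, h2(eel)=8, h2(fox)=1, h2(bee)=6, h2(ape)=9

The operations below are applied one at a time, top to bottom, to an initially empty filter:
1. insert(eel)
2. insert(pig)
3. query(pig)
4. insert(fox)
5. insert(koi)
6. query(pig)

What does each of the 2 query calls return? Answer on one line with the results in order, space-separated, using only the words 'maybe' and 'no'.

Answer: maybe maybe

Derivation:
Start: bits=0000000000000000
Op 1: insert eel -> sets bits 8 9 -> bits=0000000011000000
Op 2: insert pig -> sets bits 2 10 -> bits=0010000011100000
Op 3: query pig -> checks bit2=1, bit10=1 (all 1) -> maybe
Op 4: insert fox -> sets bits 1 4 -> bits=0110100011100000
Op 5: insert koi -> sets bits 7 15 -> bits=0110100111100001
Op 6: query pig -> checks bit2=1, bit10=1 (all 1) -> maybe
Query results in order: maybe maybe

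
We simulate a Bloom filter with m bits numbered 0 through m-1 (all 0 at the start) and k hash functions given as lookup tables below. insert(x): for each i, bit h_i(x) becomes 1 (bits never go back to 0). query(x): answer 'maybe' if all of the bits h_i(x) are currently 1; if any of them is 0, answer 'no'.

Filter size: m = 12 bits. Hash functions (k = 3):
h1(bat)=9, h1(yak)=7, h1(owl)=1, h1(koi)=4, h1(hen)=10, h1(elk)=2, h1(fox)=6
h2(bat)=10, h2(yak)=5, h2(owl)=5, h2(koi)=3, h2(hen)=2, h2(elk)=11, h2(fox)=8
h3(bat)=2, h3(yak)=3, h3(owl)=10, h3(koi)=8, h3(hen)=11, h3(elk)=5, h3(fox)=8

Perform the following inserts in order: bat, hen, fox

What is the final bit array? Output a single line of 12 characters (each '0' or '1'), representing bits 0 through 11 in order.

Answer: 001000101111

Derivation:
Start: bits=000000000000
After insert 'bat': sets bits 2 9 10 -> bits=001000000110
After insert 'hen': sets bits 2 10 11 -> bits=001000000111
After insert 'fox': sets bits 6 8 -> bits=001000101111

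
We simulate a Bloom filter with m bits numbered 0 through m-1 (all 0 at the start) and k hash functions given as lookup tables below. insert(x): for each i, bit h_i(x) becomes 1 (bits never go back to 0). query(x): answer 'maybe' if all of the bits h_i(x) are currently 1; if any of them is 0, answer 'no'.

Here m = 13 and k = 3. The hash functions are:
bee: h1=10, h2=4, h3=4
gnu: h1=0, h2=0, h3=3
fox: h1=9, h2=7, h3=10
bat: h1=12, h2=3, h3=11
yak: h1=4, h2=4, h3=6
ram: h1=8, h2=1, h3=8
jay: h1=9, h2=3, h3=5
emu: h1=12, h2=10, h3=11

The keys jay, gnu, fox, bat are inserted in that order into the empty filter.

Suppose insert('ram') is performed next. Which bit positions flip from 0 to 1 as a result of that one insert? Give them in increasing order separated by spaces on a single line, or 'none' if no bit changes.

Answer: 1 8

Derivation:
Start: bits=0000000000000
After insert 'jay': sets bits 3 5 9 -> bits=0001010001000
After insert 'gnu': sets bits 0 3 -> bits=1001010001000
After insert 'fox': sets bits 7 9 10 -> bits=1001010101100
After insert 'bat': sets bits 3 11 12 -> bits=1001010101111
insert 'ram' would touch bits 1 8; currently bit1=0, bit8=0
Bits that are 0 among those (would change 0->1): 1 8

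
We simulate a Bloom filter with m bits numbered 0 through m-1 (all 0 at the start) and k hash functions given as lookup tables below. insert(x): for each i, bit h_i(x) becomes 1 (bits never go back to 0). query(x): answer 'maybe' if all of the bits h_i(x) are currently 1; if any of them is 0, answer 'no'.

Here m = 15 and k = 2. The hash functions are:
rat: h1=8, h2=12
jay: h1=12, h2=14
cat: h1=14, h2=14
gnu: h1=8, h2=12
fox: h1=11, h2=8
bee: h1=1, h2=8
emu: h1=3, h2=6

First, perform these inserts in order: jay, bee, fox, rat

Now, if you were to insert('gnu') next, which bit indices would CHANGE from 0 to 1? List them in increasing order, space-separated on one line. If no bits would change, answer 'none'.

Start: bits=000000000000000
After insert 'jay': sets bits 12 14 -> bits=000000000000101
After insert 'bee': sets bits 1 8 -> bits=010000001000101
After insert 'fox': sets bits 8 11 -> bits=010000001001101
After insert 'rat': sets bits 8 12 -> bits=010000001001101
insert 'gnu' would touch bits 8 12; currently bit8=1, bit12=1
Bits that are 0 among those (would change 0->1): none

Answer: none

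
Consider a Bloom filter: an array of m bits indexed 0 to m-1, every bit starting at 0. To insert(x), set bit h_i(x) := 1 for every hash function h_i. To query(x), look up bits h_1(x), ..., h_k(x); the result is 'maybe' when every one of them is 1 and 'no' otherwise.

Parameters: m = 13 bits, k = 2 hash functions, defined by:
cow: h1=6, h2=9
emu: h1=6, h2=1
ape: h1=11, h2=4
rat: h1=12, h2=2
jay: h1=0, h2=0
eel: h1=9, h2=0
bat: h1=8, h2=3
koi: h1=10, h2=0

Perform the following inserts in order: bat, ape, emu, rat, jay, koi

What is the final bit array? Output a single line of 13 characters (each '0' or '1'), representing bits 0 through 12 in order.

Start: bits=0000000000000
After insert 'bat': sets bits 3 8 -> bits=0001000010000
After insert 'ape': sets bits 4 11 -> bits=0001100010010
After insert 'emu': sets bits 1 6 -> bits=0101101010010
After insert 'rat': sets bits 2 12 -> bits=0111101010011
After insert 'jay': sets bits 0 -> bits=1111101010011
After insert 'koi': sets bits 0 10 -> bits=1111101010111

Answer: 1111101010111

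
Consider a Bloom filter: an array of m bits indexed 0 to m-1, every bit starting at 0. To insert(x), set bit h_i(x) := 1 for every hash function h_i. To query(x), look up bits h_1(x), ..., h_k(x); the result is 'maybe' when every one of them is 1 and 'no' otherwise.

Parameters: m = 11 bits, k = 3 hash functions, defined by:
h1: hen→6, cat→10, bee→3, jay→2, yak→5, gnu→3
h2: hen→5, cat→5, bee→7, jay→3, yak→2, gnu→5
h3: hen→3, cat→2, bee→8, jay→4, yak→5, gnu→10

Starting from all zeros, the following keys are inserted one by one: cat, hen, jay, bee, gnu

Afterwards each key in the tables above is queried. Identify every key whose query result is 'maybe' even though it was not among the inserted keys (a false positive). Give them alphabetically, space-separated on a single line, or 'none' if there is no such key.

Answer: yak

Derivation:
Start: bits=00000000000
After insert 'cat': sets bits 2 5 10 -> bits=00100100001
After insert 'hen': sets bits 3 5 6 -> bits=00110110001
After insert 'jay': sets bits 2 3 4 -> bits=00111110001
After insert 'bee': sets bits 3 7 8 -> bits=00111111101
After insert 'gnu': sets bits 3 5 10 -> bits=00111111101
Not inserted: yak — query each against bits=00111111101:
query yak: checks bit2=1, bit5=1 (all 1) -> maybe => FALSE POSITIVE
False positives (alphabetical): yak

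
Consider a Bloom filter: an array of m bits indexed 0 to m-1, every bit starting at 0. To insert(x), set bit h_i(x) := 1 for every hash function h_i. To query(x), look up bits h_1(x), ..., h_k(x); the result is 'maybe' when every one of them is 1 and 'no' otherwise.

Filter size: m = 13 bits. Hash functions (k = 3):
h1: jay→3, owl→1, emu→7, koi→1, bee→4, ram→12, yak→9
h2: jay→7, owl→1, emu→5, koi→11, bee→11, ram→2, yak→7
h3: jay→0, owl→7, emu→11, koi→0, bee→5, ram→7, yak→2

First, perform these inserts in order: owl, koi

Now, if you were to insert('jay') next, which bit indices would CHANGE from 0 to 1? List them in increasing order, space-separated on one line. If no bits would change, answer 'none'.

Answer: 3

Derivation:
Start: bits=0000000000000
After insert 'owl': sets bits 1 7 -> bits=0100000100000
After insert 'koi': sets bits 0 1 11 -> bits=1100000100010
insert 'jay' would touch bits 0 3 7; currently bit0=1, bit3=0, bit7=1
Bits that are 0 among those (would change 0->1): 3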